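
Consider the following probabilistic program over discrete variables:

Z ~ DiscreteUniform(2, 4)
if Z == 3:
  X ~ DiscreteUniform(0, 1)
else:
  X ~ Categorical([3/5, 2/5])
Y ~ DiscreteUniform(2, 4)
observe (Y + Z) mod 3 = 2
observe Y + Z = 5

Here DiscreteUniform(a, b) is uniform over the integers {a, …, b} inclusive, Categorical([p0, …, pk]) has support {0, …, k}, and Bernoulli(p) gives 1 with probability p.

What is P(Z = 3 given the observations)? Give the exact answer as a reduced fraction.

Enumerate traces; 4 have nonzero weight after conditioning:
  (Z=2, X=0, Y=3) weight 1/15
  (Z=2, X=1, Y=3) weight 2/45
  (Z=3, X=0, Y=2) weight 1/18
  (Z=3, X=1, Y=2) weight 1/18
Group by Z:
  weight(Z=2) = 1/9
  weight(Z=3) = 1/9
Total weight = 1/9 + 1/9 = 2/9
P(Z=2 | obs) = 1/9 / 2/9 = 1/2
P(Z=3 | obs) = 1/9 / 2/9 = 1/2

P(Z = 3 | obs) = 1/2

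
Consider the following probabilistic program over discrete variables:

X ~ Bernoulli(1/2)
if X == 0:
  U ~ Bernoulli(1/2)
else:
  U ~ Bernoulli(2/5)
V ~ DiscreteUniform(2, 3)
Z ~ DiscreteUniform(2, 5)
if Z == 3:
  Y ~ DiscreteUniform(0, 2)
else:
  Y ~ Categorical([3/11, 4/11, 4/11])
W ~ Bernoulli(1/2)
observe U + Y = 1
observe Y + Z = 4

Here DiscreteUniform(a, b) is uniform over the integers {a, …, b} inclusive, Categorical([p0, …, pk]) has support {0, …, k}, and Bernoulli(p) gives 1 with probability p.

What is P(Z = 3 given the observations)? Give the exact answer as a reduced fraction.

Enumerate traces; 16 have nonzero weight after conditioning:
  (X=0, U=0, V=2, Z=3, Y=1, W=0) weight 1/192
  (X=0, U=0, V=2, Z=3, Y=1, W=1) weight 1/192
  (X=0, U=0, V=3, Z=3, Y=1, W=0) weight 1/192
  (X=0, U=0, V=3, Z=3, Y=1, W=1) weight 1/192
  (X=0, U=1, V=2, Z=4, Y=0, W=0) weight 3/704
  (X=0, U=1, V=2, Z=4, Y=0, W=1) weight 3/704
  (X=0, U=1, V=3, Z=4, Y=0, W=0) weight 3/704
  (X=0, U=1, V=3, Z=4, Y=0, W=1) weight 3/704
  … 8 more
Group by Z:
  weight(Z=3) = 11/240
  weight(Z=4) = 27/880
Total weight = 11/240 + 27/880 = 101/1320
P(Z=3 | obs) = 11/240 / 101/1320 = 121/202
P(Z=4 | obs) = 27/880 / 101/1320 = 81/202

P(Z = 3 | obs) = 121/202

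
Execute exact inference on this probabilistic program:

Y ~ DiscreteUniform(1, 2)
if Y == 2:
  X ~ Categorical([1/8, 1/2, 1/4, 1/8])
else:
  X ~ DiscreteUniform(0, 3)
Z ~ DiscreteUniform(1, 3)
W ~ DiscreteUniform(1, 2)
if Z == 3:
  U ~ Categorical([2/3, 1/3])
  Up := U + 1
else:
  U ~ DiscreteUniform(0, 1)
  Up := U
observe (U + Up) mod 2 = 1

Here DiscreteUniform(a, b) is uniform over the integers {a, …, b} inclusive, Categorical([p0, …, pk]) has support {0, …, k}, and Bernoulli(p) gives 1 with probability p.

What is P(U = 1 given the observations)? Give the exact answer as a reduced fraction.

Enumerate traces; 32 have nonzero weight after conditioning:
  (Y=1, X=0, Z=3, W=1, U=0) weight 1/72
  (Y=1, X=0, Z=3, W=1, U=1) weight 1/144
  (Y=1, X=0, Z=3, W=2, U=0) weight 1/72
  (Y=1, X=0, Z=3, W=2, U=1) weight 1/144
  (Y=1, X=1, Z=3, W=1, U=0) weight 1/72
  (Y=1, X=1, Z=3, W=1, U=1) weight 1/144
  (Y=1, X=1, Z=3, W=2, U=0) weight 1/72
  (Y=1, X=1, Z=3, W=2, U=1) weight 1/144
  … 24 more
Group by U:
  weight(U=0) = 2/9
  weight(U=1) = 1/9
Total weight = 2/9 + 1/9 = 1/3
P(U=0 | obs) = 2/9 / 1/3 = 2/3
P(U=1 | obs) = 1/9 / 1/3 = 1/3

P(U = 1 | obs) = 1/3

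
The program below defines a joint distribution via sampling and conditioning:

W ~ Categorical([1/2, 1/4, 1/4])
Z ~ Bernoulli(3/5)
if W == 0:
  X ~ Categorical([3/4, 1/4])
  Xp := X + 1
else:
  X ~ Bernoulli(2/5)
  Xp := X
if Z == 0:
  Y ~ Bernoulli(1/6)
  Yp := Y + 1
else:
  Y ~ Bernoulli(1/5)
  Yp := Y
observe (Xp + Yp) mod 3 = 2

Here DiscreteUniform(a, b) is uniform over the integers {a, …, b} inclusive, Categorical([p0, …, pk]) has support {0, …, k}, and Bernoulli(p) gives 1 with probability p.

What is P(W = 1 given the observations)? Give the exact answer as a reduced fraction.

Enumerate traces; 9 have nonzero weight after conditioning:
  (W=0, Z=0, X=0, Y=0) weight 1/8
  (W=0, Z=1, X=0, Y=1) weight 9/200
  (W=0, Z=1, X=1, Y=0) weight 3/50
  (W=1, Z=0, X=0, Y=1) weight 1/100
  (W=1, Z=0, X=1, Y=0) weight 1/30
  (W=1, Z=1, X=1, Y=1) weight 3/250
  (W=2, Z=0, X=0, Y=1) weight 1/100
  (W=2, Z=0, X=1, Y=0) weight 1/30
  … 1 more
Group by W:
  weight(W=0) = 23/100
  weight(W=1) = 83/1500
  weight(W=2) = 83/1500
Total weight = 23/100 + 83/1500 + 83/1500 = 511/1500
P(W=0 | obs) = 23/100 / 511/1500 = 345/511
P(W=1 | obs) = 83/1500 / 511/1500 = 83/511
P(W=2 | obs) = 83/1500 / 511/1500 = 83/511

P(W = 1 | obs) = 83/511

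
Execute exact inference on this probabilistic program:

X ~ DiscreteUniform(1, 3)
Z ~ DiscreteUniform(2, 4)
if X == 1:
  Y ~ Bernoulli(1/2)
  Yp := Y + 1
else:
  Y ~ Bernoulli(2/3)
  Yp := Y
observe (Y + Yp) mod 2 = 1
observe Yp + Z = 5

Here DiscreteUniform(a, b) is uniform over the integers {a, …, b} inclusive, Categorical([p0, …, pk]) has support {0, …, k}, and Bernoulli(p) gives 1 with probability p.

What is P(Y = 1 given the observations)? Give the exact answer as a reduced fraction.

P(Y = 1 | obs) = 1/2

Enumerate traces; 2 have nonzero weight after conditioning:
  (X=1, Z=3, Y=1) weight 1/18
  (X=1, Z=4, Y=0) weight 1/18
Group by Y:
  weight(Y=0) = 1/18
  weight(Y=1) = 1/18
Total weight = 1/18 + 1/18 = 1/9
P(Y=0 | obs) = 1/18 / 1/9 = 1/2
P(Y=1 | obs) = 1/18 / 1/9 = 1/2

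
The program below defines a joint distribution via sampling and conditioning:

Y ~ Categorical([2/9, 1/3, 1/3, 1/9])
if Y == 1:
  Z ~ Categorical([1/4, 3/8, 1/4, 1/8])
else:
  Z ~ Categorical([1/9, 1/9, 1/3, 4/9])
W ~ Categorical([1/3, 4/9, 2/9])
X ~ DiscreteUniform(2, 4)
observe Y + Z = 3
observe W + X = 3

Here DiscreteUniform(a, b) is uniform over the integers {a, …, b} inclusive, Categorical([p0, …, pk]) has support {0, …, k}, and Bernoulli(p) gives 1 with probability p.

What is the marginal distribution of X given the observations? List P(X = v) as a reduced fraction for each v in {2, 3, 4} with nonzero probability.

Enumerate traces; 8 have nonzero weight after conditioning:
  (Y=0, Z=3, W=0, X=3) weight 8/729
  (Y=0, Z=3, W=1, X=2) weight 32/2187
  (Y=1, Z=2, W=0, X=3) weight 1/108
  (Y=1, Z=2, W=1, X=2) weight 1/81
  (Y=2, Z=1, W=0, X=3) weight 1/243
  (Y=2, Z=1, W=1, X=2) weight 4/729
  (Y=3, Z=0, W=0, X=3) weight 1/729
  (Y=3, Z=0, W=1, X=2) weight 4/2187
Group by X:
  weight(X=2) = 25/729
  weight(X=3) = 25/972
Total weight = 25/729 + 25/972 = 175/2916
P(X=2 | obs) = 25/729 / 175/2916 = 4/7
P(X=3 | obs) = 25/972 / 175/2916 = 3/7

P(X=2) = 4/7, P(X=3) = 3/7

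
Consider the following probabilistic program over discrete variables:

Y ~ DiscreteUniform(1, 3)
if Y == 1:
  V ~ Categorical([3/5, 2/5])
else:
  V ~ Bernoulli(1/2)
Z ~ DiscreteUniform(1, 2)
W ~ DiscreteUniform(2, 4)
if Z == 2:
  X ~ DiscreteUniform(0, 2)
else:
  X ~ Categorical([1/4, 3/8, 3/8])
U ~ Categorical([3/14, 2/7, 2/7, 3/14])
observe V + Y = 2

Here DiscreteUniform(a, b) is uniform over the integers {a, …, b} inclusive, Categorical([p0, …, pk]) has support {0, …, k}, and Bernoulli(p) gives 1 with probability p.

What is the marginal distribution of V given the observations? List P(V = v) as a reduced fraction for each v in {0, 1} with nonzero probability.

P(V=0) = 5/9, P(V=1) = 4/9

Enumerate traces; 144 have nonzero weight after conditioning:
  (Y=1, V=1, Z=1, W=2, X=0, U=0) weight 1/840
  (Y=1, V=1, Z=1, W=2, X=0, U=1) weight 1/630
  (Y=1, V=1, Z=1, W=2, X=0, U=2) weight 1/630
  (Y=1, V=1, Z=1, W=2, X=0, U=3) weight 1/840
  (Y=1, V=1, Z=1, W=2, X=1, U=0) weight 1/560
  (Y=1, V=1, Z=1, W=2, X=1, U=1) weight 1/420
  (Y=1, V=1, Z=1, W=2, X=1, U=2) weight 1/420
  (Y=1, V=1, Z=1, W=2, X=1, U=3) weight 1/560
  (Y=2, V=0, Z=1, W=2, X=0, U=0) weight 1/672
  … 135 more
Group by V:
  weight(V=0) = 1/6
  weight(V=1) = 2/15
Total weight = 1/6 + 2/15 = 3/10
P(V=0 | obs) = 1/6 / 3/10 = 5/9
P(V=1 | obs) = 2/15 / 3/10 = 4/9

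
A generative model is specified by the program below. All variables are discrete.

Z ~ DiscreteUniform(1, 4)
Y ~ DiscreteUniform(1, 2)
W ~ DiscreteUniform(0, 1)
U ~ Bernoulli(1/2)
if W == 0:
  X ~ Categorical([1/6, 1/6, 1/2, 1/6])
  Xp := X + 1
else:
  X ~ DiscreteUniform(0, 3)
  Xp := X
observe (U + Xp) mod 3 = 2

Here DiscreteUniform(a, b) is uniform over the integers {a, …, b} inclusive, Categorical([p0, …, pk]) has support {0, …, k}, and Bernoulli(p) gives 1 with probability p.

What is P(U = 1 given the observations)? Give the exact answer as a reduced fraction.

P(U = 1 | obs) = 7/12

Enumerate traces; 40 have nonzero weight after conditioning:
  (Z=1, Y=1, W=0, U=0, X=1) weight 1/192
  (Z=1, Y=1, W=0, U=1, X=0) weight 1/192
  (Z=1, Y=1, W=0, U=1, X=3) weight 1/192
  (Z=1, Y=1, W=1, U=0, X=2) weight 1/128
  (Z=1, Y=1, W=1, U=1, X=1) weight 1/128
  (Z=1, Y=2, W=0, U=0, X=1) weight 1/192
  (Z=1, Y=2, W=0, U=1, X=0) weight 1/192
  (Z=1, Y=2, W=0, U=1, X=3) weight 1/192
  … 32 more
Group by U:
  weight(U=0) = 5/48
  weight(U=1) = 7/48
Total weight = 5/48 + 7/48 = 1/4
P(U=0 | obs) = 5/48 / 1/4 = 5/12
P(U=1 | obs) = 7/48 / 1/4 = 7/12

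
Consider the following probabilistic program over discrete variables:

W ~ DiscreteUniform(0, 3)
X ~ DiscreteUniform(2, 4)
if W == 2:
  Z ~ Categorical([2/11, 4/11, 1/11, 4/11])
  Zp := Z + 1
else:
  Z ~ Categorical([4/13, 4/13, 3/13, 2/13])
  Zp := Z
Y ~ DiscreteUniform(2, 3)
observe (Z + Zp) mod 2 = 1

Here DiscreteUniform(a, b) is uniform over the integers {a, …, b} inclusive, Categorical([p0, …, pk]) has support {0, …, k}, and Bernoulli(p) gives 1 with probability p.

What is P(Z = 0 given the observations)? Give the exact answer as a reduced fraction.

Enumerate traces; 24 have nonzero weight after conditioning:
  (W=2, X=2, Z=0, Y=2) weight 1/132
  (W=2, X=2, Z=0, Y=3) weight 1/132
  (W=2, X=2, Z=1, Y=2) weight 1/66
  (W=2, X=2, Z=1, Y=3) weight 1/66
  (W=2, X=2, Z=2, Y=2) weight 1/264
  (W=2, X=2, Z=2, Y=3) weight 1/264
  (W=2, X=2, Z=3, Y=2) weight 1/66
  (W=2, X=2, Z=3, Y=3) weight 1/66
  … 16 more
Group by Z:
  weight(Z=0) = 1/22
  weight(Z=1) = 1/11
  weight(Z=2) = 1/44
  weight(Z=3) = 1/11
Total weight = 1/22 + 1/11 + 1/44 + 1/11 = 1/4
P(Z=0 | obs) = 1/22 / 1/4 = 2/11
P(Z=1 | obs) = 1/11 / 1/4 = 4/11
P(Z=2 | obs) = 1/44 / 1/4 = 1/11
P(Z=3 | obs) = 1/11 / 1/4 = 4/11

P(Z = 0 | obs) = 2/11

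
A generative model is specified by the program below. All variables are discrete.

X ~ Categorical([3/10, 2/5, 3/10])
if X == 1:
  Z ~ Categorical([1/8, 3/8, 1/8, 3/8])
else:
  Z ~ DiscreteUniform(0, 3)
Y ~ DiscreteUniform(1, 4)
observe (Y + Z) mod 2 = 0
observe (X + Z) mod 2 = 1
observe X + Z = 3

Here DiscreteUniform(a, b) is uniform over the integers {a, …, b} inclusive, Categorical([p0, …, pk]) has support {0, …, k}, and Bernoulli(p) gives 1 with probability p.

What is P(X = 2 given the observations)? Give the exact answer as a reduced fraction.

Enumerate traces; 6 have nonzero weight after conditioning:
  (X=0, Z=3, Y=1) weight 3/160
  (X=0, Z=3, Y=3) weight 3/160
  (X=1, Z=2, Y=2) weight 1/80
  (X=1, Z=2, Y=4) weight 1/80
  (X=2, Z=1, Y=1) weight 3/160
  (X=2, Z=1, Y=3) weight 3/160
Group by X:
  weight(X=0) = 3/80
  weight(X=1) = 1/40
  weight(X=2) = 3/80
Total weight = 3/80 + 1/40 + 3/80 = 1/10
P(X=0 | obs) = 3/80 / 1/10 = 3/8
P(X=1 | obs) = 1/40 / 1/10 = 1/4
P(X=2 | obs) = 3/80 / 1/10 = 3/8

P(X = 2 | obs) = 3/8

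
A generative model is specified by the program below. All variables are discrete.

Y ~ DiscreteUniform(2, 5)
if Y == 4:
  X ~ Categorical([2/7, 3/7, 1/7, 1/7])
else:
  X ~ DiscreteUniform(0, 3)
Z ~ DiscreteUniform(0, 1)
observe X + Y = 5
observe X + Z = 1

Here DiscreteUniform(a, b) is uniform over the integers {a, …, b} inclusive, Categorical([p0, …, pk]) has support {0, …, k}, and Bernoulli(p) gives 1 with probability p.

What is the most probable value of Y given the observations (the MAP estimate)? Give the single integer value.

Enumerate traces; 2 have nonzero weight after conditioning:
  (Y=4, X=1, Z=0) weight 3/56
  (Y=5, X=0, Z=1) weight 1/32
Group by Y:
  weight(Y=4) = 3/56
  weight(Y=5) = 1/32
Total weight = 3/56 + 1/32 = 19/224
P(Y=4 | obs) = 3/56 / 19/224 = 12/19
P(Y=5 | obs) = 1/32 / 19/224 = 7/19
argmax = 4

argmax_v P(Y = v | obs) = 4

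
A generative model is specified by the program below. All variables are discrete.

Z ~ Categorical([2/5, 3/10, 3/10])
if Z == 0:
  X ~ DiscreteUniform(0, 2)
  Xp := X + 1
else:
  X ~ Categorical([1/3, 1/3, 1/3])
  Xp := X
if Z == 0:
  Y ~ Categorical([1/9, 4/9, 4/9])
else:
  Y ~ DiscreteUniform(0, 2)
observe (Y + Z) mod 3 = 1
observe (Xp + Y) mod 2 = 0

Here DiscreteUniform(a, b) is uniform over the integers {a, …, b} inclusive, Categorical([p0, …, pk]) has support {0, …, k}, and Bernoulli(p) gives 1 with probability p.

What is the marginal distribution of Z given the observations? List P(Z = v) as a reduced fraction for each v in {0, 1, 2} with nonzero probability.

P(Z=0) = 8/17, P(Z=1) = 9/34, P(Z=2) = 9/34

Enumerate traces; 6 have nonzero weight after conditioning:
  (Z=0, X=0, Y=1) weight 8/135
  (Z=0, X=2, Y=1) weight 8/135
  (Z=1, X=0, Y=0) weight 1/30
  (Z=1, X=2, Y=0) weight 1/30
  (Z=2, X=0, Y=2) weight 1/30
  (Z=2, X=2, Y=2) weight 1/30
Group by Z:
  weight(Z=0) = 16/135
  weight(Z=1) = 1/15
  weight(Z=2) = 1/15
Total weight = 16/135 + 1/15 + 1/15 = 34/135
P(Z=0 | obs) = 16/135 / 34/135 = 8/17
P(Z=1 | obs) = 1/15 / 34/135 = 9/34
P(Z=2 | obs) = 1/15 / 34/135 = 9/34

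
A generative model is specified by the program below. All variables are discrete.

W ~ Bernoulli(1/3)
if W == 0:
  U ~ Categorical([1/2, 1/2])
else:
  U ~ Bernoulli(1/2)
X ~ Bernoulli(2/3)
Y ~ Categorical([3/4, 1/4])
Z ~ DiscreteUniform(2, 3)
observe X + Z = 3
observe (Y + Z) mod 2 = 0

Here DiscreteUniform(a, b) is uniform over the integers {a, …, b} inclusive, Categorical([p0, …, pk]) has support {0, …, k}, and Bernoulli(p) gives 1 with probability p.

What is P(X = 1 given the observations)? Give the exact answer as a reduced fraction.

Enumerate traces; 8 have nonzero weight after conditioning:
  (W=0, U=0, X=0, Y=1, Z=3) weight 1/72
  (W=0, U=0, X=1, Y=0, Z=2) weight 1/12
  (W=0, U=1, X=0, Y=1, Z=3) weight 1/72
  (W=0, U=1, X=1, Y=0, Z=2) weight 1/12
  (W=1, U=0, X=0, Y=1, Z=3) weight 1/144
  (W=1, U=0, X=1, Y=0, Z=2) weight 1/24
  (W=1, U=1, X=0, Y=1, Z=3) weight 1/144
  (W=1, U=1, X=1, Y=0, Z=2) weight 1/24
Group by X:
  weight(X=0) = 1/24
  weight(X=1) = 1/4
Total weight = 1/24 + 1/4 = 7/24
P(X=0 | obs) = 1/24 / 7/24 = 1/7
P(X=1 | obs) = 1/4 / 7/24 = 6/7

P(X = 1 | obs) = 6/7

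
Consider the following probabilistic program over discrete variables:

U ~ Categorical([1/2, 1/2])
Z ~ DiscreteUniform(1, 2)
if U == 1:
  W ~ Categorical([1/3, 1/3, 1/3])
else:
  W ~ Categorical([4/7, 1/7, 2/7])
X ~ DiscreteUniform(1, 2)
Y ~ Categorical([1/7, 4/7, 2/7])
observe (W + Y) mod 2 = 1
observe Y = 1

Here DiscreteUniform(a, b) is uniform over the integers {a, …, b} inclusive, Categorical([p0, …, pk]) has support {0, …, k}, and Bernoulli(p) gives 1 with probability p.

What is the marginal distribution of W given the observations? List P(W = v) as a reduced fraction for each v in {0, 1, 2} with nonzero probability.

P(W=0) = 19/32, P(W=2) = 13/32

Enumerate traces; 16 have nonzero weight after conditioning:
  (U=0, Z=1, W=0, X=1, Y=1) weight 2/49
  (U=0, Z=1, W=0, X=2, Y=1) weight 2/49
  (U=0, Z=1, W=2, X=1, Y=1) weight 1/49
  (U=0, Z=1, W=2, X=2, Y=1) weight 1/49
  (U=0, Z=2, W=0, X=1, Y=1) weight 2/49
  (U=0, Z=2, W=0, X=2, Y=1) weight 2/49
  (U=0, Z=2, W=2, X=1, Y=1) weight 1/49
  (U=0, Z=2, W=2, X=2, Y=1) weight 1/49
  … 8 more
Group by W:
  weight(W=0) = 38/147
  weight(W=2) = 26/147
Total weight = 38/147 + 26/147 = 64/147
P(W=0 | obs) = 38/147 / 64/147 = 19/32
P(W=2 | obs) = 26/147 / 64/147 = 13/32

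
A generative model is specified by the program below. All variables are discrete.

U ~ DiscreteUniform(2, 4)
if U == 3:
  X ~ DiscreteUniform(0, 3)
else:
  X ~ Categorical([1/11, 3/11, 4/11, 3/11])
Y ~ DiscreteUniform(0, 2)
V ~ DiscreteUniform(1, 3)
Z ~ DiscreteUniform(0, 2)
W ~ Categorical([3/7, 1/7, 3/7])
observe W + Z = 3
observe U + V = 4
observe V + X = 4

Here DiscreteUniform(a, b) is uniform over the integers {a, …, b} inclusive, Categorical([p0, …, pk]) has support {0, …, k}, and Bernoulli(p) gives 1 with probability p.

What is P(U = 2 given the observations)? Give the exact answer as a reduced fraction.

Enumerate traces; 12 have nonzero weight after conditioning:
  (U=2, X=2, Y=0, V=2, Z=1, W=2) weight 4/2079
  (U=2, X=2, Y=0, V=2, Z=2, W=1) weight 4/6237
  (U=2, X=2, Y=1, V=2, Z=1, W=2) weight 4/2079
  (U=2, X=2, Y=1, V=2, Z=2, W=1) weight 4/6237
  (U=2, X=2, Y=2, V=2, Z=1, W=2) weight 4/2079
  (U=2, X=2, Y=2, V=2, Z=2, W=1) weight 4/6237
  (U=3, X=3, Y=0, V=1, Z=1, W=2) weight 1/756
  (U=3, X=3, Y=0, V=1, Z=2, W=1) weight 1/2268
  … 4 more
Group by U:
  weight(U=2) = 16/2079
  weight(U=3) = 1/189
Total weight = 16/2079 + 1/189 = 1/77
P(U=2 | obs) = 16/2079 / 1/77 = 16/27
P(U=3 | obs) = 1/189 / 1/77 = 11/27

P(U = 2 | obs) = 16/27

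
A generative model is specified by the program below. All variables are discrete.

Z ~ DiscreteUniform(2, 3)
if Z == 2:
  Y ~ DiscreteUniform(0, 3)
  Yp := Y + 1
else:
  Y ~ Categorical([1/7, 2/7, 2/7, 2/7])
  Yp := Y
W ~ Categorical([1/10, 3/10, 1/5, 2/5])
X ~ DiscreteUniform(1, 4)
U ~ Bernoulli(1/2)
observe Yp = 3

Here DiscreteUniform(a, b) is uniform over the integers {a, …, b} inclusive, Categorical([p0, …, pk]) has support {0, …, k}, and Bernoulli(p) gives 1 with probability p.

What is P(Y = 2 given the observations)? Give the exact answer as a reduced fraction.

P(Y = 2 | obs) = 7/15

Enumerate traces; 64 have nonzero weight after conditioning:
  (Z=2, Y=2, W=0, X=1, U=0) weight 1/640
  (Z=2, Y=2, W=0, X=1, U=1) weight 1/640
  (Z=2, Y=2, W=0, X=2, U=0) weight 1/640
  (Z=2, Y=2, W=0, X=2, U=1) weight 1/640
  (Z=2, Y=2, W=0, X=3, U=0) weight 1/640
  (Z=2, Y=2, W=0, X=3, U=1) weight 1/640
  (Z=2, Y=2, W=0, X=4, U=0) weight 1/640
  (Z=2, Y=2, W=0, X=4, U=1) weight 1/640
  (Z=3, Y=3, W=0, X=1, U=0) weight 1/560
  … 55 more
Group by Y:
  weight(Y=2) = 1/8
  weight(Y=3) = 1/7
Total weight = 1/8 + 1/7 = 15/56
P(Y=2 | obs) = 1/8 / 15/56 = 7/15
P(Y=3 | obs) = 1/7 / 15/56 = 8/15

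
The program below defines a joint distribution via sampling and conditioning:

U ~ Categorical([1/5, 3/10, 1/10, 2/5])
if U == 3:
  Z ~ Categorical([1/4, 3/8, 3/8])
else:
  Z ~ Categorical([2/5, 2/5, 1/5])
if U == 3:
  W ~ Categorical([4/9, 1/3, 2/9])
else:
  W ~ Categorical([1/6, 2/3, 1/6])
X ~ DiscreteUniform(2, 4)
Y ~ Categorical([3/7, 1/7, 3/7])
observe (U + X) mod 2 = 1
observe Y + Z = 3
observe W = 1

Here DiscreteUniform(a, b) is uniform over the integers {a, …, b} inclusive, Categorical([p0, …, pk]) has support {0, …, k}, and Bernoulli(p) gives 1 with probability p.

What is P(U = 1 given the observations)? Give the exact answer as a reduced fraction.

Enumerate traces; 12 have nonzero weight after conditioning:
  (U=0, Z=1, W=1, X=3, Y=2) weight 4/525
  (U=0, Z=2, W=1, X=3, Y=1) weight 2/1575
  (U=1, Z=1, W=1, X=2, Y=2) weight 2/175
  (U=1, Z=1, W=1, X=4, Y=2) weight 2/175
  (U=1, Z=2, W=1, X=2, Y=1) weight 1/525
  (U=1, Z=2, W=1, X=4, Y=1) weight 1/525
  (U=2, Z=1, W=1, X=3, Y=2) weight 2/525
  (U=2, Z=2, W=1, X=3, Y=1) weight 1/1575
  (U=3, Z=1, W=1, X=2, Y=2) weight 1/140
  … 3 more
Group by U:
  weight(U=0) = 2/225
  weight(U=1) = 2/75
  weight(U=2) = 1/225
  weight(U=3) = 2/105
Total weight = 2/225 + 2/75 + 1/225 + 2/105 = 31/525
P(U=0 | obs) = 2/225 / 31/525 = 14/93
P(U=1 | obs) = 2/75 / 31/525 = 14/31
P(U=2 | obs) = 1/225 / 31/525 = 7/93
P(U=3 | obs) = 2/105 / 31/525 = 10/31

P(U = 1 | obs) = 14/31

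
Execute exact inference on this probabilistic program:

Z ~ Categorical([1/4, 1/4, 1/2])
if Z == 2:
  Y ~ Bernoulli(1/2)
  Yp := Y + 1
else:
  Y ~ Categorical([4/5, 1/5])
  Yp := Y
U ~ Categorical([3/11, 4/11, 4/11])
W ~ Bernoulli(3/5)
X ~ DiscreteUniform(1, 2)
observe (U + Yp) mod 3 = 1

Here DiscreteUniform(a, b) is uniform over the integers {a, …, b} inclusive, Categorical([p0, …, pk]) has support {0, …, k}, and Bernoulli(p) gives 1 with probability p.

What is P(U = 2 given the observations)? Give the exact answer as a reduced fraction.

Enumerate traces; 24 have nonzero weight after conditioning:
  (Z=0, Y=0, U=1, W=0, X=1) weight 4/275
  (Z=0, Y=0, U=1, W=0, X=2) weight 4/275
  (Z=0, Y=0, U=1, W=1, X=1) weight 6/275
  (Z=0, Y=0, U=1, W=1, X=2) weight 6/275
  (Z=0, Y=1, U=0, W=0, X=1) weight 3/1100
  (Z=0, Y=1, U=0, W=0, X=2) weight 3/1100
  (Z=0, Y=1, U=0, W=1, X=1) weight 9/2200
  (Z=0, Y=1, U=0, W=1, X=2) weight 9/2200
  (Z=2, Y=1, U=2, W=0, X=1) weight 1/55
  … 15 more
Group by U:
  weight(U=0) = 21/220
  weight(U=1) = 8/55
  weight(U=2) = 1/11
Total weight = 21/220 + 8/55 + 1/11 = 73/220
P(U=0 | obs) = 21/220 / 73/220 = 21/73
P(U=1 | obs) = 8/55 / 73/220 = 32/73
P(U=2 | obs) = 1/11 / 73/220 = 20/73

P(U = 2 | obs) = 20/73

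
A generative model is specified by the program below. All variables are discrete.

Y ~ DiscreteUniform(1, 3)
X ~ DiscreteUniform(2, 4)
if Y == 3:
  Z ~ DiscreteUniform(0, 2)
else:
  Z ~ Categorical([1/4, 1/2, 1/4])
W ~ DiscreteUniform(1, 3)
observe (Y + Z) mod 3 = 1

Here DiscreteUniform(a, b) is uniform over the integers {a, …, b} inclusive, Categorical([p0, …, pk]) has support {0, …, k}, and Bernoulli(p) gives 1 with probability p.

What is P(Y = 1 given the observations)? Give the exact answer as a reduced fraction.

P(Y = 1 | obs) = 3/10

Enumerate traces; 27 have nonzero weight after conditioning:
  (Y=1, X=2, Z=0, W=1) weight 1/108
  (Y=1, X=2, Z=0, W=2) weight 1/108
  (Y=1, X=2, Z=0, W=3) weight 1/108
  (Y=1, X=3, Z=0, W=1) weight 1/108
  (Y=1, X=3, Z=0, W=2) weight 1/108
  (Y=1, X=3, Z=0, W=3) weight 1/108
  (Y=1, X=4, Z=0, W=1) weight 1/108
  (Y=1, X=4, Z=0, W=2) weight 1/108
  (Y=2, X=2, Z=2, W=1) weight 1/108
  (Y=3, X=2, Z=1, W=1) weight 1/81
  … 17 more
Group by Y:
  weight(Y=1) = 1/12
  weight(Y=2) = 1/12
  weight(Y=3) = 1/9
Total weight = 1/12 + 1/12 + 1/9 = 5/18
P(Y=1 | obs) = 1/12 / 5/18 = 3/10
P(Y=2 | obs) = 1/12 / 5/18 = 3/10
P(Y=3 | obs) = 1/9 / 5/18 = 2/5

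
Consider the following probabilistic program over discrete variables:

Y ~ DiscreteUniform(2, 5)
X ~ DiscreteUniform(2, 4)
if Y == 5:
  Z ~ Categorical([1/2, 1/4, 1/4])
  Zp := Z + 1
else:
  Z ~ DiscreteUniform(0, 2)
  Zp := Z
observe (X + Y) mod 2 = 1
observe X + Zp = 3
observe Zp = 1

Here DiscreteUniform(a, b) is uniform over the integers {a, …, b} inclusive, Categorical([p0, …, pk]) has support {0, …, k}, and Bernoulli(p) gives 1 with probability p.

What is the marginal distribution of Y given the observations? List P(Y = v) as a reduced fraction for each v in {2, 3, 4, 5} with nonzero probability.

Enumerate traces; 2 have nonzero weight after conditioning:
  (Y=3, X=2, Z=1) weight 1/36
  (Y=5, X=2, Z=0) weight 1/24
Group by Y:
  weight(Y=3) = 1/36
  weight(Y=5) = 1/24
Total weight = 1/36 + 1/24 = 5/72
P(Y=3 | obs) = 1/36 / 5/72 = 2/5
P(Y=5 | obs) = 1/24 / 5/72 = 3/5

P(Y=3) = 2/5, P(Y=5) = 3/5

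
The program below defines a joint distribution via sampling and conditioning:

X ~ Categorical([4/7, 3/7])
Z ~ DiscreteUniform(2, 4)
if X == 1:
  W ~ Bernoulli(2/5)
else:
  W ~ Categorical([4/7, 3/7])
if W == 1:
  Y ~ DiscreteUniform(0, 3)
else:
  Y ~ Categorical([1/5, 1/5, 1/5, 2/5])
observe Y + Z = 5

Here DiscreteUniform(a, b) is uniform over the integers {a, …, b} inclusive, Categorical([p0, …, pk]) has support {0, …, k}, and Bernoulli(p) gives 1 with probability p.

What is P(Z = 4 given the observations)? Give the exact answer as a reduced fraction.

Enumerate traces; 12 have nonzero weight after conditioning:
  (X=0, Z=2, W=0, Y=3) weight 32/735
  (X=0, Z=2, W=1, Y=3) weight 1/49
  (X=0, Z=3, W=0, Y=2) weight 16/735
  (X=0, Z=3, W=1, Y=2) weight 1/49
  (X=0, Z=4, W=0, Y=1) weight 16/735
  (X=0, Z=4, W=1, Y=1) weight 1/49
  (X=1, Z=2, W=0, Y=3) weight 6/175
  (X=1, Z=2, W=1, Y=3) weight 1/70
  … 4 more
Group by Z:
  weight(Z=2) = 827/7350
  weight(Z=3) = 541/7350
  weight(Z=4) = 541/7350
Total weight = 827/7350 + 541/7350 + 541/7350 = 1909/7350
P(Z=2 | obs) = 827/7350 / 1909/7350 = 827/1909
P(Z=3 | obs) = 541/7350 / 1909/7350 = 541/1909
P(Z=4 | obs) = 541/7350 / 1909/7350 = 541/1909

P(Z = 4 | obs) = 541/1909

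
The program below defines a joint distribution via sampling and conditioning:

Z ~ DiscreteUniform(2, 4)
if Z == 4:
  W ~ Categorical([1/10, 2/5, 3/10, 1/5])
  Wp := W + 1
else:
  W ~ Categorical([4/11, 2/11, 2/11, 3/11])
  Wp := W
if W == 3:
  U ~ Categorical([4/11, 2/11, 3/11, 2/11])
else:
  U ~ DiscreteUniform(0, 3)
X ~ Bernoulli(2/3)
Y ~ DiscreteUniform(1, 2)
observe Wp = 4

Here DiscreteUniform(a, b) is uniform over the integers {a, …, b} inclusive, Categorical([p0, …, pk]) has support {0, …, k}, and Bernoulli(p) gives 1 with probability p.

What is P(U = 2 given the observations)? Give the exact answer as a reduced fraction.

Enumerate traces; 16 have nonzero weight after conditioning:
  (Z=4, W=3, U=0, X=0, Y=1) weight 2/495
  (Z=4, W=3, U=0, X=0, Y=2) weight 2/495
  (Z=4, W=3, U=0, X=1, Y=1) weight 4/495
  (Z=4, W=3, U=0, X=1, Y=2) weight 4/495
  (Z=4, W=3, U=1, X=0, Y=1) weight 1/495
  (Z=4, W=3, U=1, X=0, Y=2) weight 1/495
  (Z=4, W=3, U=1, X=1, Y=1) weight 2/495
  (Z=4, W=3, U=1, X=1, Y=2) weight 2/495
  (Z=4, W=3, U=2, X=0, Y=1) weight 1/330
  (Z=4, W=3, U=3, X=0, Y=1) weight 1/495
  … 6 more
Group by U:
  weight(U=0) = 4/165
  weight(U=1) = 2/165
  weight(U=2) = 1/55
  weight(U=3) = 2/165
Total weight = 4/165 + 2/165 + 1/55 + 2/165 = 1/15
P(U=0 | obs) = 4/165 / 1/15 = 4/11
P(U=1 | obs) = 2/165 / 1/15 = 2/11
P(U=2 | obs) = 1/55 / 1/15 = 3/11
P(U=3 | obs) = 2/165 / 1/15 = 2/11

P(U = 2 | obs) = 3/11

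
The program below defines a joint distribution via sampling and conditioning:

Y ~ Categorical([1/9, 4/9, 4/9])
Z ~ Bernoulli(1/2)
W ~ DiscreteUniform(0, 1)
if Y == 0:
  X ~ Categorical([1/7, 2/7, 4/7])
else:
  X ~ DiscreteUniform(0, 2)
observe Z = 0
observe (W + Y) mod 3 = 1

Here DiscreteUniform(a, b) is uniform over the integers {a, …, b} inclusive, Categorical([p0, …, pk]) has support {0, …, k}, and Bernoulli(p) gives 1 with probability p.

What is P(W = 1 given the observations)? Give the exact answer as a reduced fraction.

Enumerate traces; 6 have nonzero weight after conditioning:
  (Y=0, Z=0, W=1, X=0) weight 1/252
  (Y=0, Z=0, W=1, X=1) weight 1/126
  (Y=0, Z=0, W=1, X=2) weight 1/63
  (Y=1, Z=0, W=0, X=0) weight 1/27
  (Y=1, Z=0, W=0, X=1) weight 1/27
  (Y=1, Z=0, W=0, X=2) weight 1/27
Group by W:
  weight(W=0) = 1/9
  weight(W=1) = 1/36
Total weight = 1/9 + 1/36 = 5/36
P(W=0 | obs) = 1/9 / 5/36 = 4/5
P(W=1 | obs) = 1/36 / 5/36 = 1/5

P(W = 1 | obs) = 1/5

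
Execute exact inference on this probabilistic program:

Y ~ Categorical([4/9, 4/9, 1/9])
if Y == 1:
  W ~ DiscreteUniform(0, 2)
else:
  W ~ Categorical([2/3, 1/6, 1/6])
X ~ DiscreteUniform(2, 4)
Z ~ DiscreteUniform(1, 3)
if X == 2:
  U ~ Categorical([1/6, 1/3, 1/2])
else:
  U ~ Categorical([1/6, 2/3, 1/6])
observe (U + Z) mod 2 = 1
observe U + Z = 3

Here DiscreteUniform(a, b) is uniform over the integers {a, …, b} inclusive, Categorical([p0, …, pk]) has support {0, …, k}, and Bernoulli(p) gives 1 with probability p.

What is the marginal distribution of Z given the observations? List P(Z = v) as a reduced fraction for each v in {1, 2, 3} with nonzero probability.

P(Z=1) = 5/18, P(Z=2) = 5/9, P(Z=3) = 1/6

Enumerate traces; 81 have nonzero weight after conditioning:
  (Y=0, W=0, X=2, Z=1, U=2) weight 4/243
  (Y=0, W=0, X=2, Z=2, U=1) weight 8/729
  (Y=0, W=0, X=2, Z=3, U=0) weight 4/729
  (Y=0, W=0, X=3, Z=1, U=2) weight 4/729
  (Y=0, W=0, X=3, Z=2, U=1) weight 16/729
  (Y=0, W=0, X=3, Z=3, U=0) weight 4/729
  (Y=0, W=0, X=4, Z=1, U=2) weight 4/729
  (Y=0, W=0, X=4, Z=2, U=1) weight 16/729
  … 73 more
Group by Z:
  weight(Z=1) = 5/54
  weight(Z=2) = 5/27
  weight(Z=3) = 1/18
Total weight = 5/54 + 5/27 + 1/18 = 1/3
P(Z=1 | obs) = 5/54 / 1/3 = 5/18
P(Z=2 | obs) = 5/27 / 1/3 = 5/9
P(Z=3 | obs) = 1/18 / 1/3 = 1/6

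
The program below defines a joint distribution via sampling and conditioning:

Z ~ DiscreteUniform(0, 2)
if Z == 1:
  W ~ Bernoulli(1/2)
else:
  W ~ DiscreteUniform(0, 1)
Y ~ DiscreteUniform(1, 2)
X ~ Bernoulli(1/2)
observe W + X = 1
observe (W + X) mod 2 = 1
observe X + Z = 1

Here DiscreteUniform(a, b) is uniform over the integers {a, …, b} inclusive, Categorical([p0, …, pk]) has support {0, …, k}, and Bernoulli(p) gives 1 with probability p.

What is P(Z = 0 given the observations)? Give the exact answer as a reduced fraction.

P(Z = 0 | obs) = 1/2

Enumerate traces; 4 have nonzero weight after conditioning:
  (Z=0, W=0, Y=1, X=1) weight 1/24
  (Z=0, W=0, Y=2, X=1) weight 1/24
  (Z=1, W=1, Y=1, X=0) weight 1/24
  (Z=1, W=1, Y=2, X=0) weight 1/24
Group by Z:
  weight(Z=0) = 1/12
  weight(Z=1) = 1/12
Total weight = 1/12 + 1/12 = 1/6
P(Z=0 | obs) = 1/12 / 1/6 = 1/2
P(Z=1 | obs) = 1/12 / 1/6 = 1/2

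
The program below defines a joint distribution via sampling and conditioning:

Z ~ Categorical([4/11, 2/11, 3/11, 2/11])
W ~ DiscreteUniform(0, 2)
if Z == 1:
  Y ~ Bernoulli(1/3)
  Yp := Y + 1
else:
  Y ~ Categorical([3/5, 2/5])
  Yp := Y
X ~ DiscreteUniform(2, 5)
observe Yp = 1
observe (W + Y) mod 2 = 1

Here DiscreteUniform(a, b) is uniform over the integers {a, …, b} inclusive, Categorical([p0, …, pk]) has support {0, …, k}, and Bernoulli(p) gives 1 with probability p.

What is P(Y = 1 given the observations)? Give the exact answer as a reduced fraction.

P(Y = 1 | obs) = 27/32

Enumerate traces; 28 have nonzero weight after conditioning:
  (Z=0, W=0, Y=1, X=2) weight 2/165
  (Z=0, W=0, Y=1, X=3) weight 2/165
  (Z=0, W=0, Y=1, X=4) weight 2/165
  (Z=0, W=0, Y=1, X=5) weight 2/165
  (Z=0, W=2, Y=1, X=2) weight 2/165
  (Z=0, W=2, Y=1, X=3) weight 2/165
  (Z=0, W=2, Y=1, X=4) weight 2/165
  (Z=0, W=2, Y=1, X=5) weight 2/165
  (Z=1, W=1, Y=0, X=2) weight 1/99
  … 19 more
Group by Y:
  weight(Y=0) = 4/99
  weight(Y=1) = 12/55
Total weight = 4/99 + 12/55 = 128/495
P(Y=0 | obs) = 4/99 / 128/495 = 5/32
P(Y=1 | obs) = 12/55 / 128/495 = 27/32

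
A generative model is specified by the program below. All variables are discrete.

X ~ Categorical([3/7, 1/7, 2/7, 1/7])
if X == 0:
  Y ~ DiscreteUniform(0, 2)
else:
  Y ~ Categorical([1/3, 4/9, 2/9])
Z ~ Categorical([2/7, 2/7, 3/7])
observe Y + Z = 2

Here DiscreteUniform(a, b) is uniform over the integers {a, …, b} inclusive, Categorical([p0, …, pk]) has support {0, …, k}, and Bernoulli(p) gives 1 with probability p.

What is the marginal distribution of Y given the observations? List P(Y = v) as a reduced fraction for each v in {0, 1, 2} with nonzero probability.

P(Y=0) = 3/7, P(Y=1) = 50/147, P(Y=2) = 34/147

Enumerate traces; 12 have nonzero weight after conditioning:
  (X=0, Y=0, Z=2) weight 3/49
  (X=0, Y=1, Z=1) weight 2/49
  (X=0, Y=2, Z=0) weight 2/49
  (X=1, Y=0, Z=2) weight 1/49
  (X=1, Y=1, Z=1) weight 8/441
  (X=1, Y=2, Z=0) weight 4/441
  (X=2, Y=0, Z=2) weight 2/49
  (X=2, Y=1, Z=1) weight 16/441
  … 4 more
Group by Y:
  weight(Y=0) = 1/7
  weight(Y=1) = 50/441
  weight(Y=2) = 34/441
Total weight = 1/7 + 50/441 + 34/441 = 1/3
P(Y=0 | obs) = 1/7 / 1/3 = 3/7
P(Y=1 | obs) = 50/441 / 1/3 = 50/147
P(Y=2 | obs) = 34/441 / 1/3 = 34/147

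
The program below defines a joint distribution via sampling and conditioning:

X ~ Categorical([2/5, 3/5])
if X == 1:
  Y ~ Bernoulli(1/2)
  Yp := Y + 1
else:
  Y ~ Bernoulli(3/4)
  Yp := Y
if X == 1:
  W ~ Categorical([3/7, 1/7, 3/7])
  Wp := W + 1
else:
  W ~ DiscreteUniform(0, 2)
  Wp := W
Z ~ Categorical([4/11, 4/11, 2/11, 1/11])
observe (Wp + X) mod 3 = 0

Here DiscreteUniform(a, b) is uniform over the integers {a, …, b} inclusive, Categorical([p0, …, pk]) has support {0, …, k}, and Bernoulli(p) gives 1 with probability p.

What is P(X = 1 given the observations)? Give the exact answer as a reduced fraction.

P(X = 1 | obs) = 9/23

Enumerate traces; 16 have nonzero weight after conditioning:
  (X=0, Y=0, W=0, Z=0) weight 2/165
  (X=0, Y=0, W=0, Z=1) weight 2/165
  (X=0, Y=0, W=0, Z=2) weight 1/165
  (X=0, Y=0, W=0, Z=3) weight 1/330
  (X=0, Y=1, W=0, Z=0) weight 2/55
  (X=0, Y=1, W=0, Z=1) weight 2/55
  (X=0, Y=1, W=0, Z=2) weight 1/55
  (X=0, Y=1, W=0, Z=3) weight 1/110
  (X=1, Y=0, W=1, Z=0) weight 6/385
  … 7 more
Group by X:
  weight(X=0) = 2/15
  weight(X=1) = 3/35
Total weight = 2/15 + 3/35 = 23/105
P(X=0 | obs) = 2/15 / 23/105 = 14/23
P(X=1 | obs) = 3/35 / 23/105 = 9/23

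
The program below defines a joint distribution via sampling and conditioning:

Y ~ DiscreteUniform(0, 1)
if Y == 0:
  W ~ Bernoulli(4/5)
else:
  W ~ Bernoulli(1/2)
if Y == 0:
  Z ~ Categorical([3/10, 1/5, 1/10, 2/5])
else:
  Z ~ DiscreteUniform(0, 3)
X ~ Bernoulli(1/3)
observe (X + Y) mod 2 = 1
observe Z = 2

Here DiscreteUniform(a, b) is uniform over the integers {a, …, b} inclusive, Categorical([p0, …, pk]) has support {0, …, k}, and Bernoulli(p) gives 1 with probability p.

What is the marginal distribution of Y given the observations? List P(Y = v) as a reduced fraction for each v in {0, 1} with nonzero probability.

Enumerate traces; 4 have nonzero weight after conditioning:
  (Y=0, W=0, Z=2, X=1) weight 1/300
  (Y=0, W=1, Z=2, X=1) weight 1/75
  (Y=1, W=0, Z=2, X=0) weight 1/24
  (Y=1, W=1, Z=2, X=0) weight 1/24
Group by Y:
  weight(Y=0) = 1/60
  weight(Y=1) = 1/12
Total weight = 1/60 + 1/12 = 1/10
P(Y=0 | obs) = 1/60 / 1/10 = 1/6
P(Y=1 | obs) = 1/12 / 1/10 = 5/6

P(Y=0) = 1/6, P(Y=1) = 5/6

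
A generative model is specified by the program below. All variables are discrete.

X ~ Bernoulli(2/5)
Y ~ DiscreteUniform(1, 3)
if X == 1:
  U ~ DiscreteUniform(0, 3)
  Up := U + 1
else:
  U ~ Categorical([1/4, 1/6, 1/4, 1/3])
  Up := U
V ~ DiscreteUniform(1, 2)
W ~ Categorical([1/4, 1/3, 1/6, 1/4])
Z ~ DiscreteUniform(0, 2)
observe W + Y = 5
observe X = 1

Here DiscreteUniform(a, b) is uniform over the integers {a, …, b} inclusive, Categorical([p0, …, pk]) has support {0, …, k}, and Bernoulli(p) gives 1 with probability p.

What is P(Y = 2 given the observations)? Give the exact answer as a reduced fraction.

Enumerate traces; 48 have nonzero weight after conditioning:
  (X=1, Y=2, U=0, V=1, W=3, Z=0) weight 1/720
  (X=1, Y=2, U=0, V=1, W=3, Z=1) weight 1/720
  (X=1, Y=2, U=0, V=1, W=3, Z=2) weight 1/720
  (X=1, Y=2, U=0, V=2, W=3, Z=0) weight 1/720
  (X=1, Y=2, U=0, V=2, W=3, Z=1) weight 1/720
  (X=1, Y=2, U=0, V=2, W=3, Z=2) weight 1/720
  (X=1, Y=2, U=1, V=1, W=3, Z=0) weight 1/720
  (X=1, Y=2, U=1, V=1, W=3, Z=1) weight 1/720
  (X=1, Y=3, U=0, V=1, W=2, Z=0) weight 1/1080
  … 39 more
Group by Y:
  weight(Y=2) = 1/30
  weight(Y=3) = 1/45
Total weight = 1/30 + 1/45 = 1/18
P(Y=2 | obs) = 1/30 / 1/18 = 3/5
P(Y=3 | obs) = 1/45 / 1/18 = 2/5

P(Y = 2 | obs) = 3/5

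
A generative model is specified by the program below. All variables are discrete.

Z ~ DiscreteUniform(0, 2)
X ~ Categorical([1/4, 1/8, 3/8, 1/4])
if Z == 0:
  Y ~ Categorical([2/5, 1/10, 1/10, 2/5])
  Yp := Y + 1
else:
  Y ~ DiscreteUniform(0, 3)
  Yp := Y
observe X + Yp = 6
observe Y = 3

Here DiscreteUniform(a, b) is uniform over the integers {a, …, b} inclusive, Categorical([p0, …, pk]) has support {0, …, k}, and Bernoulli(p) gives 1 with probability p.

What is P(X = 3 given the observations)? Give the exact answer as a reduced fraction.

Enumerate traces; 3 have nonzero weight after conditioning:
  (Z=0, X=2, Y=3) weight 1/20
  (Z=1, X=3, Y=3) weight 1/48
  (Z=2, X=3, Y=3) weight 1/48
Group by X:
  weight(X=2) = 1/20
  weight(X=3) = 1/24
Total weight = 1/20 + 1/24 = 11/120
P(X=2 | obs) = 1/20 / 11/120 = 6/11
P(X=3 | obs) = 1/24 / 11/120 = 5/11

P(X = 3 | obs) = 5/11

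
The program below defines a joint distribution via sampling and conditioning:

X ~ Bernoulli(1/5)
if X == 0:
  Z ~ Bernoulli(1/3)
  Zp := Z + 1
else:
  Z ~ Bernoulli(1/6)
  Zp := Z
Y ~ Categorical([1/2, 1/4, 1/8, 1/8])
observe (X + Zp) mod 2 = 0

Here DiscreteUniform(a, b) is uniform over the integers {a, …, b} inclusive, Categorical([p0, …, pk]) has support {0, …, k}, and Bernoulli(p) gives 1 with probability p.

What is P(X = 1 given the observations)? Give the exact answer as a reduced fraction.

P(X = 1 | obs) = 1/9

Enumerate traces; 8 have nonzero weight after conditioning:
  (X=0, Z=1, Y=0) weight 2/15
  (X=0, Z=1, Y=1) weight 1/15
  (X=0, Z=1, Y=2) weight 1/30
  (X=0, Z=1, Y=3) weight 1/30
  (X=1, Z=1, Y=0) weight 1/60
  (X=1, Z=1, Y=1) weight 1/120
  (X=1, Z=1, Y=2) weight 1/240
  (X=1, Z=1, Y=3) weight 1/240
Group by X:
  weight(X=0) = 4/15
  weight(X=1) = 1/30
Total weight = 4/15 + 1/30 = 3/10
P(X=0 | obs) = 4/15 / 3/10 = 8/9
P(X=1 | obs) = 1/30 / 3/10 = 1/9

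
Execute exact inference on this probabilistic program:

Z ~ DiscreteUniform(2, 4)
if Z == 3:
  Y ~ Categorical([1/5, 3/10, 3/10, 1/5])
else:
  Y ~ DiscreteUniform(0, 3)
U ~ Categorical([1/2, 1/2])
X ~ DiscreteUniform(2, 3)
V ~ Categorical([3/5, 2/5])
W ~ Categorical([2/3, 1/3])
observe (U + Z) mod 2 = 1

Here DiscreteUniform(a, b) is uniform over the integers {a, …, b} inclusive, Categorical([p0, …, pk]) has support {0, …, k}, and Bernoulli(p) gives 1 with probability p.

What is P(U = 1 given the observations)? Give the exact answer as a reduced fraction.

Enumerate traces; 96 have nonzero weight after conditioning:
  (Z=2, Y=0, U=1, X=2, V=0, W=0) weight 1/120
  (Z=2, Y=0, U=1, X=2, V=0, W=1) weight 1/240
  (Z=2, Y=0, U=1, X=2, V=1, W=0) weight 1/180
  (Z=2, Y=0, U=1, X=2, V=1, W=1) weight 1/360
  (Z=2, Y=0, U=1, X=3, V=0, W=0) weight 1/120
  (Z=2, Y=0, U=1, X=3, V=0, W=1) weight 1/240
  (Z=2, Y=0, U=1, X=3, V=1, W=0) weight 1/180
  (Z=2, Y=0, U=1, X=3, V=1, W=1) weight 1/360
  (Z=3, Y=0, U=0, X=2, V=0, W=0) weight 1/150
  … 87 more
Group by U:
  weight(U=0) = 1/6
  weight(U=1) = 1/3
Total weight = 1/6 + 1/3 = 1/2
P(U=0 | obs) = 1/6 / 1/2 = 1/3
P(U=1 | obs) = 1/3 / 1/2 = 2/3

P(U = 1 | obs) = 2/3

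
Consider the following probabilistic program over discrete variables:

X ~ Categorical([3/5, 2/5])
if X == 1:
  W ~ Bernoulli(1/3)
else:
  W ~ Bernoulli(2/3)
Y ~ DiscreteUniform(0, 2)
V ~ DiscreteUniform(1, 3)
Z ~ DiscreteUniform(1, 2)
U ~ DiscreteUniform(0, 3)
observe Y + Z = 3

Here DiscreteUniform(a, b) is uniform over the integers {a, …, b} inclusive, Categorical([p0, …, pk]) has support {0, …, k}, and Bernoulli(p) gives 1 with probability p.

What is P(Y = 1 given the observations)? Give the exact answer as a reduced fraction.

Enumerate traces; 96 have nonzero weight after conditioning:
  (X=0, W=0, Y=1, V=1, Z=2, U=0) weight 1/360
  (X=0, W=0, Y=1, V=1, Z=2, U=1) weight 1/360
  (X=0, W=0, Y=1, V=1, Z=2, U=2) weight 1/360
  (X=0, W=0, Y=1, V=1, Z=2, U=3) weight 1/360
  (X=0, W=0, Y=1, V=2, Z=2, U=0) weight 1/360
  (X=0, W=0, Y=1, V=2, Z=2, U=1) weight 1/360
  (X=0, W=0, Y=1, V=2, Z=2, U=2) weight 1/360
  (X=0, W=0, Y=1, V=2, Z=2, U=3) weight 1/360
  (X=0, W=0, Y=2, V=1, Z=1, U=0) weight 1/360
  … 87 more
Group by Y:
  weight(Y=1) = 1/6
  weight(Y=2) = 1/6
Total weight = 1/6 + 1/6 = 1/3
P(Y=1 | obs) = 1/6 / 1/3 = 1/2
P(Y=2 | obs) = 1/6 / 1/3 = 1/2

P(Y = 1 | obs) = 1/2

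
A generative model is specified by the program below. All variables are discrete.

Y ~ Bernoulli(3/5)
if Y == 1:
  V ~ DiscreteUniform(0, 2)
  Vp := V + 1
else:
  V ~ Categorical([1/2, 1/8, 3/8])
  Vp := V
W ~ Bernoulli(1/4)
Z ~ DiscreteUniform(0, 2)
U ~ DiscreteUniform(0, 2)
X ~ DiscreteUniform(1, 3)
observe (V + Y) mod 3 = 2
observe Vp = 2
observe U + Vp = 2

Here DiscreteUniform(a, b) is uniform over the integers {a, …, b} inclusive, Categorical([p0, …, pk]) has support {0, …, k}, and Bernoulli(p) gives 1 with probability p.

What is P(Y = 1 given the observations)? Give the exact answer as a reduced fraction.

Enumerate traces; 36 have nonzero weight after conditioning:
  (Y=0, V=2, W=0, Z=0, U=0, X=1) weight 1/240
  (Y=0, V=2, W=0, Z=0, U=0, X=2) weight 1/240
  (Y=0, V=2, W=0, Z=0, U=0, X=3) weight 1/240
  (Y=0, V=2, W=0, Z=1, U=0, X=1) weight 1/240
  (Y=0, V=2, W=0, Z=1, U=0, X=2) weight 1/240
  (Y=0, V=2, W=0, Z=1, U=0, X=3) weight 1/240
  (Y=0, V=2, W=0, Z=2, U=0, X=1) weight 1/240
  (Y=0, V=2, W=0, Z=2, U=0, X=2) weight 1/240
  (Y=1, V=1, W=0, Z=0, U=0, X=1) weight 1/180
  … 27 more
Group by Y:
  weight(Y=0) = 1/20
  weight(Y=1) = 1/15
Total weight = 1/20 + 1/15 = 7/60
P(Y=0 | obs) = 1/20 / 7/60 = 3/7
P(Y=1 | obs) = 1/15 / 7/60 = 4/7

P(Y = 1 | obs) = 4/7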